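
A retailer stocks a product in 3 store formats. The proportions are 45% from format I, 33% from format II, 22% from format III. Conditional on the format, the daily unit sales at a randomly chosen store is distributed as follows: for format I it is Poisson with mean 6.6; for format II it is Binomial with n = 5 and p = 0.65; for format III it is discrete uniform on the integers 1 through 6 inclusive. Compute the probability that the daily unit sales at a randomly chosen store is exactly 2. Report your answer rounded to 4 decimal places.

Conditional on each format, P(X = 2): I: 0.0296288; II: 0.181147; III: 0.166667.
By total probability, P(X = 2) = 0.45·0.0296288 + 0.33·0.181147 + 0.22·0.166667 = 0.109778.

0.1098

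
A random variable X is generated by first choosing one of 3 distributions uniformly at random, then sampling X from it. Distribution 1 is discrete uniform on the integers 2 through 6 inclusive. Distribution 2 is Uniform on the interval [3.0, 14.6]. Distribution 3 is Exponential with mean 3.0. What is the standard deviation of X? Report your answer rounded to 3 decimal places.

Per component, 1: μ=4, E[X²]=18; 2: μ=8.8, E[X²]=88.6533; 3: μ=3, E[X²]=18.
E[X] = 0.333333·4 + 0.333333·8.8 + 0.333333·3 = 5.26667.
E[X²] = 0.333333·18 + 0.333333·88.6533 + 0.333333·18 = 41.5511.
Var(X) = E[X²] − (E[X])² = 41.5511 − 27.7378 = 13.8133.
SD(X) = √13.8133 = 3.71663.

3.717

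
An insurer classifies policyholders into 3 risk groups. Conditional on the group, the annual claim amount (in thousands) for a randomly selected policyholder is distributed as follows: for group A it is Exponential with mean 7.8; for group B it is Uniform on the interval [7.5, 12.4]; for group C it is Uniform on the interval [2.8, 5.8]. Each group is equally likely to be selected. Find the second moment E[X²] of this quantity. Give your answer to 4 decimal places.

80.6411

For each component E[X²] = Var + (mean)², giving A: 121.68; B: 101.003; C: 19.24.
Overall E[X²] = 0.333333·121.68 + 0.333333·101.003 + 0.333333·19.24 = 80.6411.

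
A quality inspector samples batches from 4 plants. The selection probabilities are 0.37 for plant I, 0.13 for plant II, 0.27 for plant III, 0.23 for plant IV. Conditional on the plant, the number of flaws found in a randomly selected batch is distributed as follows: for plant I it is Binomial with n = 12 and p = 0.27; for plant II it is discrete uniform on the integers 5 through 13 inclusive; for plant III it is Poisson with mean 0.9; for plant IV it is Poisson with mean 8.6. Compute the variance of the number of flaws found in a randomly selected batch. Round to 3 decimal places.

14.540

Per component, I: μ=3.24, E[X²]=12.8628; II: μ=9, E[X²]=87.6667; III: μ=0.9, E[X²]=1.71; IV: μ=8.6, E[X²]=82.56.
E[X] = 0.37·3.24 + 0.13·9 + 0.27·0.9 + 0.23·8.6 = 4.5898.
E[X²] = 0.37·12.8628 + 0.13·87.6667 + 0.27·1.71 + 0.23·82.56 = 35.6064.
Var(X) = E[X²] − (E[X])² = 35.6064 − 21.0663 = 14.5401.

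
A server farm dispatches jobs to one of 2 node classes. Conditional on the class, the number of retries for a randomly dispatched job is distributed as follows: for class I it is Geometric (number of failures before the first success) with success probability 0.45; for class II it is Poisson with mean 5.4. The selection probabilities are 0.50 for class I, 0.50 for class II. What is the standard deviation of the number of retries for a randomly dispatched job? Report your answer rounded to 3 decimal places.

2.902

Per component, I: μ=1.22222, E[X²]=4.20988; II: μ=5.4, E[X²]=34.56.
E[X] = 0.5·1.22222 + 0.5·5.4 = 3.31111.
E[X²] = 0.5·4.20988 + 0.5·34.56 = 19.3849.
Var(X) = E[X²] − (E[X])² = 19.3849 − 10.9635 = 8.42148.
SD(X) = √8.42148 = 2.90198.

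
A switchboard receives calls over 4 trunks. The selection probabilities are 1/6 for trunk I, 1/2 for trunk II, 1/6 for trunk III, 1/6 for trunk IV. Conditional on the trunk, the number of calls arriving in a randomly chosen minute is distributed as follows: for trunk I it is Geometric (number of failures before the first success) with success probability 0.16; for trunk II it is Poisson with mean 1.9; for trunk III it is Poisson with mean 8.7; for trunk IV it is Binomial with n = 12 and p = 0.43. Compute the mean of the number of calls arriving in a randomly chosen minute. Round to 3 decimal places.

4.135

Component means — I: 5.25; II: 1.9; III: 8.7; IV: 5.16.
E[X] = 0.166667·5.25 + 0.5·1.9 + 0.166667·8.7 + 0.166667·5.16 = 4.135.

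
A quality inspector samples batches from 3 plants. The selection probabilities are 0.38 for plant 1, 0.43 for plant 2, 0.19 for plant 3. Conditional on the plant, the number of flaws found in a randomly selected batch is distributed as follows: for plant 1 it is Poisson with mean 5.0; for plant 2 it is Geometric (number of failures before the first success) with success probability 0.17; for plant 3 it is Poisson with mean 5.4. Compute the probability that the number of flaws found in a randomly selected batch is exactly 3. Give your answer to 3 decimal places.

Conditional on each plant, P(X = 3): 1: 0.140374; 2: 0.0972038; 3: 0.118533.
By total probability, P(X = 3) = 0.38·0.140374 + 0.43·0.0972038 + 0.19·0.118533 = 0.117661.

0.118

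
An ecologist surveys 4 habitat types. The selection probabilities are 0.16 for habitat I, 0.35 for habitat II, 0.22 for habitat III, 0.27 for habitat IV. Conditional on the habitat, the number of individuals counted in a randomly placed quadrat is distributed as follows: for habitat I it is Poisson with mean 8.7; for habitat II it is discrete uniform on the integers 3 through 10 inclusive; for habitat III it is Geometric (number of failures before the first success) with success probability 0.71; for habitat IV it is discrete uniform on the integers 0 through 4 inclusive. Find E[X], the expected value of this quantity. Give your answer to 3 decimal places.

Component means — I: 8.7; II: 6.5; III: 0.408451; IV: 2.
E[X] = 0.16·8.7 + 0.35·6.5 + 0.22·0.408451 + 0.27·2 = 4.29686.

4.297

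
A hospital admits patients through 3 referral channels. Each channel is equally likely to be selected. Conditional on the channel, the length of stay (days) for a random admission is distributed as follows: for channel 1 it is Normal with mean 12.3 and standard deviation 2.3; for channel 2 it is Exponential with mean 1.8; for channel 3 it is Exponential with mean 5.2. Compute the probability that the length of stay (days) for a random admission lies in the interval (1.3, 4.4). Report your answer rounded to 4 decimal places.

Conditional on each channel, P(1.3 < X < 4.4): 1: 0.00029565; 2: 0.398897; 3: 0.349739.
By total probability, P(1.3 < X < 4.4) = 0.333333·0.00029565 + 0.333333·0.398897 + 0.333333·0.349739 = 0.249644.

0.2496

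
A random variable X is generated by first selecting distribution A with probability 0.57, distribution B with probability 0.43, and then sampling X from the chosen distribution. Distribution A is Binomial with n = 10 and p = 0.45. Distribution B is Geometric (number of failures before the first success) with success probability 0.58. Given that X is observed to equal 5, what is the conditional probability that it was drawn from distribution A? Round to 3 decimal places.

Likelihoods P(X=5 | ·): A: 0.234033; B: 0.00758009.
Posterior ∝ prior × likelihood. Numerator for A: 0.57·0.234033 = 0.133399.
Normalizing constant: 0.57·0.234033 + 0.43·0.00758009 = 0.136658.
P(A | observation) = 0.133399 / 0.136658 = 0.976149.

0.976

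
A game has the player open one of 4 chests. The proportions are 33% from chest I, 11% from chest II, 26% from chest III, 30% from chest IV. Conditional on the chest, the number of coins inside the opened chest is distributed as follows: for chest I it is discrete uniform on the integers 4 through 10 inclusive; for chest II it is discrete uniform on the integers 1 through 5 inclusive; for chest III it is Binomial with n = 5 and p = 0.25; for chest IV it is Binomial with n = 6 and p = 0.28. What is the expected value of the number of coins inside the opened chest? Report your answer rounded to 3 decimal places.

3.469

Component means — I: 7; II: 3; III: 1.25; IV: 1.68.
E[X] = 0.33·7 + 0.11·3 + 0.26·1.25 + 0.3·1.68 = 3.469.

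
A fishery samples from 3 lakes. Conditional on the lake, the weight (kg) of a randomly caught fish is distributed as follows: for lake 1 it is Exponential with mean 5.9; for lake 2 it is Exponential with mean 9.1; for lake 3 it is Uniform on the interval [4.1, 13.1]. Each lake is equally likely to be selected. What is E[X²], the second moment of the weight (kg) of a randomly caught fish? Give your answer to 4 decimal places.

For each component E[X²] = Var + (mean)², giving 1: 69.62; 2: 165.62; 3: 80.71.
Overall E[X²] = 0.333333·69.62 + 0.333333·165.62 + 0.333333·80.71 = 105.317.

105.3167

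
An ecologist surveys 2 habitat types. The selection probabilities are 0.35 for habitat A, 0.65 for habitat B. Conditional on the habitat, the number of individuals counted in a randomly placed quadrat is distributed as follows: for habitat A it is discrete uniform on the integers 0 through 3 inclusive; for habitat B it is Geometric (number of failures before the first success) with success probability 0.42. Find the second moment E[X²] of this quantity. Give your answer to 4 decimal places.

4.6018

For each component E[X²] = Var + (mean)², giving A: 3.5; B: 5.19501.
Overall E[X²] = 0.35·3.5 + 0.65·5.19501 = 4.60176.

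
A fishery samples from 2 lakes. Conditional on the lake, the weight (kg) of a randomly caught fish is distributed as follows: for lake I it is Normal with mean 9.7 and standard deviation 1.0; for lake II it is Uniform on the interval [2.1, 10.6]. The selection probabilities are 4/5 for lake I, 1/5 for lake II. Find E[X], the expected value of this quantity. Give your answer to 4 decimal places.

9.0300

Component means — I: 9.7; II: 6.35.
E[X] = 0.8·9.7 + 0.2·6.35 = 9.03.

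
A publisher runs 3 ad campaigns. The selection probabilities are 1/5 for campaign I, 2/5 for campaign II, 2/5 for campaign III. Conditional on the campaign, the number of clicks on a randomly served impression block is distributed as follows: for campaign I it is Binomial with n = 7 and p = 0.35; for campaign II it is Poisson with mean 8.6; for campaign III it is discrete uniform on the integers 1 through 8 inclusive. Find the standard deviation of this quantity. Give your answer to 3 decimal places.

3.451

Per component, I: μ=2.45, E[X²]=7.595; II: μ=8.6, E[X²]=82.56; III: μ=4.5, E[X²]=25.5.
E[X] = 0.2·2.45 + 0.4·8.6 + 0.4·4.5 = 5.73.
E[X²] = 0.2·7.595 + 0.4·82.56 + 0.4·25.5 = 44.743.
Var(X) = E[X²] − (E[X])² = 44.743 − 32.8329 = 11.9101.
SD(X) = √11.9101 = 3.4511.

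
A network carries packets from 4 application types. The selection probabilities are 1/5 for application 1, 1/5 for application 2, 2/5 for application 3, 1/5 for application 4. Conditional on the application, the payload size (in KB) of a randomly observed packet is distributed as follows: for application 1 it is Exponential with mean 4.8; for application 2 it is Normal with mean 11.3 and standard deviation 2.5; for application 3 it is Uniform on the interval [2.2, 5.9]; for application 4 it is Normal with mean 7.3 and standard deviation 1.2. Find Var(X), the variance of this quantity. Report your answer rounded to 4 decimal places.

14.2773

Per component, 1: μ=4.8, E[X²]=46.08; 2: μ=11.3, E[X²]=133.94; 3: μ=4.05, E[X²]=17.5433; 4: μ=7.3, E[X²]=54.73.
E[X] = 0.2·4.8 + 0.2·11.3 + 0.4·4.05 + 0.2·7.3 = 6.3.
E[X²] = 0.2·46.08 + 0.2·133.94 + 0.4·17.5433 + 0.2·54.73 = 53.9673.
Var(X) = E[X²] − (E[X])² = 53.9673 − 39.69 = 14.2773.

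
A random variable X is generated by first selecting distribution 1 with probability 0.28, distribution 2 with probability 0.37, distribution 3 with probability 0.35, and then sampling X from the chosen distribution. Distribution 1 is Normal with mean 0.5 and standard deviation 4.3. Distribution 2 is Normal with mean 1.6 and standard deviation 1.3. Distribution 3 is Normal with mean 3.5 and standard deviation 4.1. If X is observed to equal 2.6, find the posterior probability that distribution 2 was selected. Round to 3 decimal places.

Likelihoods f(2.6 | ·): 1: 0.0823475; 2: 0.228285; 3: 0.0949867.
Posterior ∝ prior × likelihood. Numerator for 2: 0.37·0.228285 = 0.0844654.
Normalizing constant: 0.28·0.0823475 + 0.37·0.228285 + 0.35·0.0949867 = 0.140768.
P(2 | observation) = 0.0844654 / 0.140768 = 0.600033.

0.600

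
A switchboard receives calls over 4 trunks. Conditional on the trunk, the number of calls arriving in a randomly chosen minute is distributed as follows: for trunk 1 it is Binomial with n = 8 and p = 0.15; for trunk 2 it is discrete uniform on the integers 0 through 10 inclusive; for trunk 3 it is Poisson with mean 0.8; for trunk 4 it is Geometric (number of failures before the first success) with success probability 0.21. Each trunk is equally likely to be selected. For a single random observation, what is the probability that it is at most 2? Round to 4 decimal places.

0.6568

Conditional on each trunk, P(X ≤ 2): 1: 0.894787; 2: 0.272727; 3: 0.952577; 4: 0.506961.
By total probability, P(X ≤ 2) = 0.25·0.894787 + 0.25·0.272727 + 0.25·0.952577 + 0.25·0.506961 = 0.656763.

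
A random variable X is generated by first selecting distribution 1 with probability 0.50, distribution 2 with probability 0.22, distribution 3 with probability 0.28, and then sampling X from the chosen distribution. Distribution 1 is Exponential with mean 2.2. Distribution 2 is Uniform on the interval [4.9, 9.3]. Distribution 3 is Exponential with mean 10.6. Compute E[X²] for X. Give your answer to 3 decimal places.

For each component E[X²] = Var + (mean)², giving 1: 9.68; 2: 52.0233; 3: 224.72.
Overall E[X²] = 0.5·9.68 + 0.22·52.0233 + 0.28·224.72 = 79.2067.

79.207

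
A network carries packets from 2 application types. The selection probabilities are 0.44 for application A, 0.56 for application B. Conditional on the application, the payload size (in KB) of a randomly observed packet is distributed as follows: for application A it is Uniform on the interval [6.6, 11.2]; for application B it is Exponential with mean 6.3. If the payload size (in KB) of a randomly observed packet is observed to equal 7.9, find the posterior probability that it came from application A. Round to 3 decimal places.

0.790

Likelihoods f(7.9 | ·): A: 0.217391; B: 0.0452968.
Posterior ∝ prior × likelihood. Numerator for A: 0.44·0.217391 = 0.0956522.
Normalizing constant: 0.44·0.217391 + 0.56·0.0452968 = 0.121018.
P(A | observation) = 0.0956522 / 0.121018 = 0.790394.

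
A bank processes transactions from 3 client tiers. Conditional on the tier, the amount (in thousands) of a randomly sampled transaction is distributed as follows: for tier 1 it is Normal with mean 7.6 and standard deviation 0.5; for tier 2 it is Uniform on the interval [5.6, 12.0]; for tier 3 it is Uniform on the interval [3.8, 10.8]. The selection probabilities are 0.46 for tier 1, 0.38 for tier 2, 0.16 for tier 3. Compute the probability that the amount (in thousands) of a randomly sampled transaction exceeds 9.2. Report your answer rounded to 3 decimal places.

0.203

Conditional on each tier, P(X > 9.2): 1: 0.000687138; 2: 0.4375; 3: 0.228571.
By total probability, P(X > 9.2) = 0.46·0.000687138 + 0.38·0.4375 + 0.16·0.228571 = 0.203138.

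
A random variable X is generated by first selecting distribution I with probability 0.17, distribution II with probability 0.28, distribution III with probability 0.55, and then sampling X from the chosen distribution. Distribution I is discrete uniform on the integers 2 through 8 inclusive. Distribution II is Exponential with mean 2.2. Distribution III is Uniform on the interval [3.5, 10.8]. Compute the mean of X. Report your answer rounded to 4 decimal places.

Component means — I: 5; II: 2.2; III: 7.15.
E[X] = 0.17·5 + 0.28·2.2 + 0.55·7.15 = 5.3985.

5.3985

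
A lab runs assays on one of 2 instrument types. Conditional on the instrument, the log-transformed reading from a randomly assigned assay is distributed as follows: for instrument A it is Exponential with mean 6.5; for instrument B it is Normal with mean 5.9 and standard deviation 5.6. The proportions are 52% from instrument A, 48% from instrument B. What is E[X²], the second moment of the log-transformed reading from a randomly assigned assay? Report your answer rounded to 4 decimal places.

75.7016

For each component E[X²] = Var + (mean)², giving A: 84.5; B: 66.17.
Overall E[X²] = 0.52·84.5 + 0.48·66.17 = 75.7016.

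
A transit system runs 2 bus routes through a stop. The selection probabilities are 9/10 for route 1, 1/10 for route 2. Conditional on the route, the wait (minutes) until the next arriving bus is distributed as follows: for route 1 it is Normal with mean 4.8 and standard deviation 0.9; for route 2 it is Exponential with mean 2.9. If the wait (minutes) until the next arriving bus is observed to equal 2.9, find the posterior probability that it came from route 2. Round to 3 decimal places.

Likelihoods f(2.9 | ·): 1: 0.0477406; 2: 0.126855.
Posterior ∝ prior × likelihood. Numerator for 2: 0.1·0.126855 = 0.0126855.
Normalizing constant: 0.9·0.0477406 + 0.1·0.126855 = 0.055652.
P(2 | observation) = 0.0126855 / 0.055652 = 0.227943.

0.228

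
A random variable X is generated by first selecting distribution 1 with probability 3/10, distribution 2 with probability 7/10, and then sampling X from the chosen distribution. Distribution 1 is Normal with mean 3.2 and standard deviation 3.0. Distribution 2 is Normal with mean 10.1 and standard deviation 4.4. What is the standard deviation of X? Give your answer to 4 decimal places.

5.1235

Per component, 1: μ=3.2, E[X²]=19.24; 2: μ=10.1, E[X²]=121.37.
E[X] = 0.3·3.2 + 0.7·10.1 = 8.03.
E[X²] = 0.3·19.24 + 0.7·121.37 = 90.731.
Var(X) = E[X²] − (E[X])² = 90.731 − 64.4809 = 26.2501.
SD(X) = √26.2501 = 5.12349.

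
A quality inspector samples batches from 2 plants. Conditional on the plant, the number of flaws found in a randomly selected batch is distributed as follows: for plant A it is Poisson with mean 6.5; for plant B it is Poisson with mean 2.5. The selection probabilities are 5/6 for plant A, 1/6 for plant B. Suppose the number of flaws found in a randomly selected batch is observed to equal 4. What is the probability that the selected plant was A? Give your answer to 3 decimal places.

0.807

Likelihoods P(X=4 | ·): A: 0.111822; B: 0.133602.
Posterior ∝ prior × likelihood. Numerator for A: 0.833333·0.111822 = 0.0931852.
Normalizing constant: 0.833333·0.111822 + 0.166667·0.133602 = 0.115452.
P(A | observation) = 0.0931852 / 0.115452 = 0.807132.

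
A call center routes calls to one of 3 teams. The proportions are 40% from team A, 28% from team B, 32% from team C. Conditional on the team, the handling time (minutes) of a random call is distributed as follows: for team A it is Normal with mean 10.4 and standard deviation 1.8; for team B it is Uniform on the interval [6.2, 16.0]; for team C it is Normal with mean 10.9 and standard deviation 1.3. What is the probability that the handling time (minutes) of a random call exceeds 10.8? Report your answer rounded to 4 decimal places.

Conditional on each team, P(X > 10.8): A: 0.41207; B: 0.530612; C: 0.530658.
By total probability, P(X > 10.8) = 0.4·0.41207 + 0.28·0.530612 + 0.32·0.530658 = 0.48321.

0.4832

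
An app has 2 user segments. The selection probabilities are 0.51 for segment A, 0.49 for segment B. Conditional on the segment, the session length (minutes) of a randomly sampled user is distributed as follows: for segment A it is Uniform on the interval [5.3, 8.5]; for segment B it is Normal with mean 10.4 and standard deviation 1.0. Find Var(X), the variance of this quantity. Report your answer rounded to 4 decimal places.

Per component, A: μ=6.9, E[X²]=48.4633; B: μ=10.4, E[X²]=109.16.
E[X] = 0.51·6.9 + 0.49·10.4 = 8.615.
E[X²] = 0.51·48.4633 + 0.49·109.16 = 78.2047.
Var(X) = E[X²] − (E[X])² = 78.2047 − 74.2182 = 3.98647.

3.9865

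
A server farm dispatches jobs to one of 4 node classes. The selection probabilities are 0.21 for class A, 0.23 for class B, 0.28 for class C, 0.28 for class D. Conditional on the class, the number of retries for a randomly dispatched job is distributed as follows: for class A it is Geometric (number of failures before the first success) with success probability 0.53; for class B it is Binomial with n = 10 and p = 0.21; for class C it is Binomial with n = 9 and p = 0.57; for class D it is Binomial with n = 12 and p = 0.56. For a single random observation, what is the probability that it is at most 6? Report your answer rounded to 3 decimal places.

0.793

Conditional on each class, P(X ≤ 6): A: 0.994934; B: 0.998822; C: 0.8204; D: 0.444801.
By total probability, P(X ≤ 6) = 0.21·0.994934 + 0.23·0.998822 + 0.28·0.8204 + 0.28·0.444801 = 0.792921.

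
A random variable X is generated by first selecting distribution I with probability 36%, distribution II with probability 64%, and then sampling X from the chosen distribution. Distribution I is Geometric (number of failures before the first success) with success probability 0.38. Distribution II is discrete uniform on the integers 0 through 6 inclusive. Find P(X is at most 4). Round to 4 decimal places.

0.7842

Conditional on each component, P(X ≤ 4): I: 0.908387; II: 0.714286.
By total probability, P(X ≤ 4) = 0.36·0.908387 + 0.64·0.714286 = 0.784162.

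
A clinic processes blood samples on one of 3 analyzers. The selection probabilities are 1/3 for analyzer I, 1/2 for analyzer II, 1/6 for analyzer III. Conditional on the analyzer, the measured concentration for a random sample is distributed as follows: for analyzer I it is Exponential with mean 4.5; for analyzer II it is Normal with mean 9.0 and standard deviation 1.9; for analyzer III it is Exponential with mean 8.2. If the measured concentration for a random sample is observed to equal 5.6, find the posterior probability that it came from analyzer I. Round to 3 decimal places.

Likelihoods f(5.6 | ·): I: 0.0640224; II: 0.0423452; III: 0.061602.
Posterior ∝ prior × likelihood. Numerator for I: 0.333333·0.0640224 = 0.0213408.
Normalizing constant: 0.333333·0.0640224 + 0.5·0.0423452 + 0.166667·0.061602 = 0.0527804.
P(I | observation) = 0.0213408 / 0.0527804 = 0.404332.

0.404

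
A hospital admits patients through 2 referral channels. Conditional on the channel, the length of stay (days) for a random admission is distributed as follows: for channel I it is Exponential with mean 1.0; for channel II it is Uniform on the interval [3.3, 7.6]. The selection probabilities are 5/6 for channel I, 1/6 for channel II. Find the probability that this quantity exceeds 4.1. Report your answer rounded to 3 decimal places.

Conditional on each channel, P(X > 4.1): I: 0.0165727; II: 0.813953.
By total probability, P(X > 4.1) = 0.833333·0.0165727 + 0.166667·0.813953 = 0.149469.

0.149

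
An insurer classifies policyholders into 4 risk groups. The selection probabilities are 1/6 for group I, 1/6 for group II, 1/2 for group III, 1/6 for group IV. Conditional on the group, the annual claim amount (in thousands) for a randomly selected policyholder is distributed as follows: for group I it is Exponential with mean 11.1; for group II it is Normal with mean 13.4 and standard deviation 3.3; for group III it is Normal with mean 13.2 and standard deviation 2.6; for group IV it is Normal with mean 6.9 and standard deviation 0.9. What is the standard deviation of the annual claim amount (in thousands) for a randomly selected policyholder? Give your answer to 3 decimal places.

Per component, I: μ=11.1, E[X²]=246.42; II: μ=13.4, E[X²]=190.45; III: μ=13.2, E[X²]=181; IV: μ=6.9, E[X²]=48.42.
E[X] = 0.166667·11.1 + 0.166667·13.4 + 0.5·13.2 + 0.166667·6.9 = 11.8333.
E[X²] = 0.166667·246.42 + 0.166667·190.45 + 0.5·181 + 0.166667·48.42 = 171.382.
Var(X) = E[X²] − (E[X])² = 171.382 − 140.028 = 31.3539.
SD(X) = √31.3539 = 5.59945.

5.599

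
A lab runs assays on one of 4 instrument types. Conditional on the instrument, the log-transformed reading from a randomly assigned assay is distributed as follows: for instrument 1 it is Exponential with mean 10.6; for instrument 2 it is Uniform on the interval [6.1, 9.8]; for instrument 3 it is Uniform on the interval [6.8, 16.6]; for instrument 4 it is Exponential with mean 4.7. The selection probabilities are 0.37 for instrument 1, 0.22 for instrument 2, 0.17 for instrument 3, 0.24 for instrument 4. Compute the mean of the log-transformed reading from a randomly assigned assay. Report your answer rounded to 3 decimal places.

Component means — 1: 10.6; 2: 7.95; 3: 11.7; 4: 4.7.
E[X] = 0.37·10.6 + 0.22·7.95 + 0.17·11.7 + 0.24·4.7 = 8.788.

8.788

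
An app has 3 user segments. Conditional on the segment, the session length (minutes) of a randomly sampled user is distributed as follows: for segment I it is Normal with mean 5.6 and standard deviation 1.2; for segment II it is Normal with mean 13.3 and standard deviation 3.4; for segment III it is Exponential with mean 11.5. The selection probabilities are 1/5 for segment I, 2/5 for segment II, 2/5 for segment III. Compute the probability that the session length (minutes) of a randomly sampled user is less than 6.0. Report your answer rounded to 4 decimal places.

Conditional on each segment, P(X < 6.0): I: 0.630559; II: 0.0158943; III: 0.406513.
By total probability, P(X < 6.0) = 0.2·0.630559 + 0.4·0.0158943 + 0.4·0.406513 = 0.295074.

0.2951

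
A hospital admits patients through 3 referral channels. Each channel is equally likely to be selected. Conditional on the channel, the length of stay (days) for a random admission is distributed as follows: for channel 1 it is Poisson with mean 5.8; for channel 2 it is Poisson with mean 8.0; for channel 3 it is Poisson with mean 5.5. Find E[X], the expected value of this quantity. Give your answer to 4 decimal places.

Component means — 1: 5.8; 2: 8; 3: 5.5.
E[X] = 0.333333·5.8 + 0.333333·8 + 0.333333·5.5 = 6.43333.

6.4333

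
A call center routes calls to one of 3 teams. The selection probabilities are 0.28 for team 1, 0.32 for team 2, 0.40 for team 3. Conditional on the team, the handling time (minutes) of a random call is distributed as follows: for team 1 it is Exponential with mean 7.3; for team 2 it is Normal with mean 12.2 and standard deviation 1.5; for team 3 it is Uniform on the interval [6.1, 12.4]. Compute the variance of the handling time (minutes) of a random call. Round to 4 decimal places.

Per component, 1: μ=7.3, E[X²]=106.58; 2: μ=12.2, E[X²]=151.09; 3: μ=9.25, E[X²]=88.87.
E[X] = 0.28·7.3 + 0.32·12.2 + 0.4·9.25 = 9.648.
E[X²] = 0.28·106.58 + 0.32·151.09 + 0.4·88.87 = 113.739.
Var(X) = E[X²] − (E[X])² = 113.739 − 93.0839 = 20.6553.

20.6553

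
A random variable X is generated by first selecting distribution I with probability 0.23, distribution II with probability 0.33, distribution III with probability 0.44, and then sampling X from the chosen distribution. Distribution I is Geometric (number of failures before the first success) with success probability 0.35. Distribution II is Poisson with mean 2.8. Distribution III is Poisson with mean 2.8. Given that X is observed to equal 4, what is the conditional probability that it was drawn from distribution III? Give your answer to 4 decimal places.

Likelihoods P(X=4 | ·): I: 0.0624772; II: 0.155739; III: 0.155739.
Posterior ∝ prior × likelihood. Numerator for III: 0.44·0.155739 = 0.068525.
Normalizing constant: 0.23·0.0624772 + 0.33·0.155739 + 0.44·0.155739 = 0.134288.
P(III | observation) = 0.068525 / 0.134288 = 0.510282.

0.5103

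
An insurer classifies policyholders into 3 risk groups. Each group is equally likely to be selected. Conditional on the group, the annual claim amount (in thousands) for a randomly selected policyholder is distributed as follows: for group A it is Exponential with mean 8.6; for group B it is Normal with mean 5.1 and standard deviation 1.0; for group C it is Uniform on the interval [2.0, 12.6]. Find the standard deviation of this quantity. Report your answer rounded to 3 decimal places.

Per component, A: μ=8.6, E[X²]=147.92; B: μ=5.1, E[X²]=27.01; C: μ=7.3, E[X²]=62.6533.
E[X] = 0.333333·8.6 + 0.333333·5.1 + 0.333333·7.3 = 7.
E[X²] = 0.333333·147.92 + 0.333333·27.01 + 0.333333·62.6533 = 79.1944.
Var(X) = E[X²] − (E[X])² = 79.1944 − 49 = 30.1944.
SD(X) = √30.1944 = 5.49495.

5.495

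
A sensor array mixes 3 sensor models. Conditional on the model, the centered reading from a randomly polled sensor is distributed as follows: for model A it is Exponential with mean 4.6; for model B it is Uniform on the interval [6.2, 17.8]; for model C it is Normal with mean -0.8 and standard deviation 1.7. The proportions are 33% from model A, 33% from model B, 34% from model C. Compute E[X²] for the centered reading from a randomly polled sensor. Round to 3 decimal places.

66.386

For each component E[X²] = Var + (mean)², giving A: 42.32; B: 155.213; C: 3.53.
Overall E[X²] = 0.33·42.32 + 0.33·155.213 + 0.34·3.53 = 66.3862.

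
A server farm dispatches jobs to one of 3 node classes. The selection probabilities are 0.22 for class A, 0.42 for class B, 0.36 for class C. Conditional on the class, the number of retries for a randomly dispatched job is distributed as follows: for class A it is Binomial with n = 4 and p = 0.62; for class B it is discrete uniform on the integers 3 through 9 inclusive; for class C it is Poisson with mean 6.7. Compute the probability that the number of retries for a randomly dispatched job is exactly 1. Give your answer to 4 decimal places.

0.0329

Conditional on each class, P(X = 1): A: 0.136083; B: 0; C: 0.00824711.
By total probability, P(X = 1) = 0.22·0.136083 + 0.42·0 + 0.36·0.00824711 = 0.0329071.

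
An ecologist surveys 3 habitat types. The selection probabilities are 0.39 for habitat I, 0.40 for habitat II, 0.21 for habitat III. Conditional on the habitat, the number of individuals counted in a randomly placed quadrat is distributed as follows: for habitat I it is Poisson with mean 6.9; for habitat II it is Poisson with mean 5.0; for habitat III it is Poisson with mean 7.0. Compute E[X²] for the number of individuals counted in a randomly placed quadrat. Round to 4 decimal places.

45.0189

For each component E[X²] = Var + (mean)², giving I: 54.51; II: 30; III: 56.
Overall E[X²] = 0.39·54.51 + 0.4·30 + 0.21·56 = 45.0189.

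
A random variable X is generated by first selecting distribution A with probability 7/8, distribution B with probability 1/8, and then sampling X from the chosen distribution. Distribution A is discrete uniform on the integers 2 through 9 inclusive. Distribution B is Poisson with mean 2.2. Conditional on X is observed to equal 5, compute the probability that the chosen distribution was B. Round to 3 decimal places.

0.052

Likelihoods P(X=5 | ·): A: 0.125; B: 0.0475866.
Posterior ∝ prior × likelihood. Numerator for B: 0.125·0.0475866 = 0.00594832.
Normalizing constant: 0.875·0.125 + 0.125·0.0475866 = 0.115323.
P(B | observation) = 0.00594832 / 0.115323 = 0.0515795.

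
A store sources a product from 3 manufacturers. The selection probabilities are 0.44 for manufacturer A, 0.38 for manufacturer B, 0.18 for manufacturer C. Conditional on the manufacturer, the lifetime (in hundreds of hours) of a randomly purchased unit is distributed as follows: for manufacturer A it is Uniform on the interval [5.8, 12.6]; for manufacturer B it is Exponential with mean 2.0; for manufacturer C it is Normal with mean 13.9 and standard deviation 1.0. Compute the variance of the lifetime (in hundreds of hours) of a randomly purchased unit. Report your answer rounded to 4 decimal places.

Per component, A: μ=9.2, E[X²]=88.4933; B: μ=2, E[X²]=8; C: μ=13.9, E[X²]=194.21.
E[X] = 0.44·9.2 + 0.38·2 + 0.18·13.9 = 7.31.
E[X²] = 0.44·88.4933 + 0.38·8 + 0.18·194.21 = 76.9349.
Var(X) = E[X²] − (E[X])² = 76.9349 − 53.4361 = 23.4988.

23.4988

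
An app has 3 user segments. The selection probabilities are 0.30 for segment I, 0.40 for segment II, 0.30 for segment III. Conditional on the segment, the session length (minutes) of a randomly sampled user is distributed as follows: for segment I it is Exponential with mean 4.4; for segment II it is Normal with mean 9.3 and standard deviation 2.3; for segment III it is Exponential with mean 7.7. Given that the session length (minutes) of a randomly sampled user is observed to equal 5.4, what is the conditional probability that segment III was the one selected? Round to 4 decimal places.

Likelihoods f(5.4 | ·): I: 0.0666116; II: 0.0411939; III: 0.0644079.
Posterior ∝ prior × likelihood. Numerator for III: 0.3·0.0644079 = 0.0193224.
Normalizing constant: 0.3·0.0666116 + 0.4·0.0411939 + 0.3·0.0644079 = 0.0557834.
P(III | observation) = 0.0193224 / 0.0557834 = 0.346382.

0.3464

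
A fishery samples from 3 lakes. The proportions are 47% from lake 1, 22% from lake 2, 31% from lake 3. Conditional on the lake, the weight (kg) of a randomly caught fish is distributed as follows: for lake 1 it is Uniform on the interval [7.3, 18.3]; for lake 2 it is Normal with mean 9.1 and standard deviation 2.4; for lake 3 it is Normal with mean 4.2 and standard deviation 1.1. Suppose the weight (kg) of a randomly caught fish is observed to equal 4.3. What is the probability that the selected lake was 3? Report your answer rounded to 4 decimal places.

0.9577

Likelihoods f(4.3 | ·): 1: 0; 2: 0.0224962; 3: 0.361179.
Posterior ∝ prior × likelihood. Numerator for 3: 0.31·0.361179 = 0.111966.
Normalizing constant: 0.47·0 + 0.22·0.0224962 + 0.31·0.361179 = 0.116915.
P(3 | observation) = 0.111966 / 0.116915 = 0.957669.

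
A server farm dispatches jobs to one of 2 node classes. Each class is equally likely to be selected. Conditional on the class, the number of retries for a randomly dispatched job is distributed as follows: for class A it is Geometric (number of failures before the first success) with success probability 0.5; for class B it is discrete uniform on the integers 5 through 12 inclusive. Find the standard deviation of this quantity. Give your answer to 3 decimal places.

Per component, A: μ=1, E[X²]=3; B: μ=8.5, E[X²]=77.5.
E[X] = 0.5·1 + 0.5·8.5 = 4.75.
E[X²] = 0.5·3 + 0.5·77.5 = 40.25.
Var(X) = E[X²] − (E[X])² = 40.25 − 22.5625 = 17.6875.
SD(X) = √17.6875 = 4.20565.

4.206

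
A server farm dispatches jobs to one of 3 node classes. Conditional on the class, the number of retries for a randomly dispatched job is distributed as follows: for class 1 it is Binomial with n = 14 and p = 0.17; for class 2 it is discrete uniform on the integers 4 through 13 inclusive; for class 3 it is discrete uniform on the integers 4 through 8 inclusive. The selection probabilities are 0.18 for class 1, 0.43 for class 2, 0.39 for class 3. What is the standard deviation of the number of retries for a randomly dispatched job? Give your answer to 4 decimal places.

Per component, 1: μ=2.38, E[X²]=7.6398; 2: μ=8.5, E[X²]=80.5; 3: μ=6, E[X²]=38.
E[X] = 0.18·2.38 + 0.43·8.5 + 0.39·6 = 6.4234.
E[X²] = 0.18·7.6398 + 0.43·80.5 + 0.39·38 = 50.8102.
Var(X) = E[X²] − (E[X])² = 50.8102 − 41.2601 = 9.5501.
SD(X) = √9.5501 = 3.09032.

3.0903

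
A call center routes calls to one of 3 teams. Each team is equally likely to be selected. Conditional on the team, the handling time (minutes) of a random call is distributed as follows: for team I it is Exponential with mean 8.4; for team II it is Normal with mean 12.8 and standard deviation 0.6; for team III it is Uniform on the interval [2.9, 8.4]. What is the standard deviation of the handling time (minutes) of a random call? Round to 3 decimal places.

Per component, I: μ=8.4, E[X²]=141.12; II: μ=12.8, E[X²]=164.2; III: μ=5.65, E[X²]=34.4433.
E[X] = 0.333333·8.4 + 0.333333·12.8 + 0.333333·5.65 = 8.95.
E[X²] = 0.333333·141.12 + 0.333333·164.2 + 0.333333·34.4433 = 113.254.
Var(X) = E[X²] − (E[X])² = 113.254 − 80.1025 = 33.1519.
SD(X) = √33.1519 = 5.75777.

5.758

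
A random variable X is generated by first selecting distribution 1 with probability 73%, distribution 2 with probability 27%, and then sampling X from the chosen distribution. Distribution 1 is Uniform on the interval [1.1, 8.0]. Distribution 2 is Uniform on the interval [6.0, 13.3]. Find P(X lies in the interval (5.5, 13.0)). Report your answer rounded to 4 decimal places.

0.5234

Conditional on each component, P(5.5 < X < 13.0): 1: 0.362319; 2: 0.958904.
By total probability, P(5.5 < X < 13.0) = 0.73·0.362319 + 0.27·0.958904 = 0.523397.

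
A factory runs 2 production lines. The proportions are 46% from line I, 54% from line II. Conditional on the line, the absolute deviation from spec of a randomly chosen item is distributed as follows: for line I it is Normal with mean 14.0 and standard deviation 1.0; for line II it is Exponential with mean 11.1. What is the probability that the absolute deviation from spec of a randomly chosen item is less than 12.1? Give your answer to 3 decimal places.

Conditional on each line, P(X < 12.1): I: 0.0287166; II: 0.663814.
By total probability, P(X < 12.1) = 0.46·0.0287166 + 0.54·0.663814 = 0.371669.

0.372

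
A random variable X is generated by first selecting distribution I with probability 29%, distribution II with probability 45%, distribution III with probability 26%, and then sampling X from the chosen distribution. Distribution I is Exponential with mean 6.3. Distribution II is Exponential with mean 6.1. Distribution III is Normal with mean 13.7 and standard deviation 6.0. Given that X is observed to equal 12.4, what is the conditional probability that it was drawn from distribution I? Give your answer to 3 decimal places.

0.195

Likelihoods f(12.4 | ·): I: 0.0221747; II: 0.0214705; III: 0.0649479.
Posterior ∝ prior × likelihood. Numerator for I: 0.29·0.0221747 = 0.00643066.
Normalizing constant: 0.29·0.0221747 + 0.45·0.0214705 + 0.26·0.0649479 = 0.0329788.
P(I | observation) = 0.00643066 / 0.0329788 = 0.194994.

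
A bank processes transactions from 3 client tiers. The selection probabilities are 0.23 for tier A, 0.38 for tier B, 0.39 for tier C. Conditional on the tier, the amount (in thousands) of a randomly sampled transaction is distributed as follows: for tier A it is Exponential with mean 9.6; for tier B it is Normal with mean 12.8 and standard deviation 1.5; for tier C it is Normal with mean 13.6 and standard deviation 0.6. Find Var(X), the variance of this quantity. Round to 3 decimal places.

24.617

Per component, A: μ=9.6, E[X²]=184.32; B: μ=12.8, E[X²]=166.09; C: μ=13.6, E[X²]=185.32.
E[X] = 0.23·9.6 + 0.38·12.8 + 0.39·13.6 = 12.376.
E[X²] = 0.23·184.32 + 0.38·166.09 + 0.39·185.32 = 177.783.
Var(X) = E[X²] − (E[X])² = 177.783 − 153.165 = 24.6172.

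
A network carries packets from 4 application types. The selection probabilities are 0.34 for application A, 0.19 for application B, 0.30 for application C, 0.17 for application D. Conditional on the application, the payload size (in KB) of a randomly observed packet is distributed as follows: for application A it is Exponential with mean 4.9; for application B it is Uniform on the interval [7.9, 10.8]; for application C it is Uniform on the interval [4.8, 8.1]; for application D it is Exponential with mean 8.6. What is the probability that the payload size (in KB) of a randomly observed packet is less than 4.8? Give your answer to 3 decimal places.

Conditional on each application, P(X < 4.8): A: 0.624536; B: 0; C: 0; D: 0.427727.
By total probability, P(X < 4.8) = 0.34·0.624536 + 0.19·0 + 0.3·0 + 0.17·0.427727 = 0.285056.

0.285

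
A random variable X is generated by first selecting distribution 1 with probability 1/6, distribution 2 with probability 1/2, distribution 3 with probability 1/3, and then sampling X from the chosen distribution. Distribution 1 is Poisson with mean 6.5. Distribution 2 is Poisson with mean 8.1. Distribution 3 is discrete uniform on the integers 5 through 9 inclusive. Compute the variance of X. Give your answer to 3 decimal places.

Per component, 1: μ=6.5, E[X²]=48.75; 2: μ=8.1, E[X²]=73.71; 3: μ=7, E[X²]=51.
E[X] = 0.166667·6.5 + 0.5·8.1 + 0.333333·7 = 7.46667.
E[X²] = 0.166667·48.75 + 0.5·73.71 + 0.333333·51 = 61.98.
Var(X) = E[X²] − (E[X])² = 61.98 − 55.7511 = 6.22889.

6.229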